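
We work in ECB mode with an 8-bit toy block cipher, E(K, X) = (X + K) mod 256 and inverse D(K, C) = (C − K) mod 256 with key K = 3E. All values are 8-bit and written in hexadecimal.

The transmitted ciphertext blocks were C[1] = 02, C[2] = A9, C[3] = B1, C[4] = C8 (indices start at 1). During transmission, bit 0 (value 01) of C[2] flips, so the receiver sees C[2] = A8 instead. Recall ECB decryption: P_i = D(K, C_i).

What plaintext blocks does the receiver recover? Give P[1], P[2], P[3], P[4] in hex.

P[1] = C4, P[2] = 6A, P[3] = 73, P[4] = 8A

Only C[2] changed, to A8. In ECB, a change in C_i affects only P_i. Decrypting the received ciphertext:
P[1]: D(K, 02) = C4.
P[2]: D(K, A8) = 6A.
P[3]: D(K, B1) = 73.
P[4]: D(K, C8) = 8A.
Blocks that differ from the original plaintext: P[2].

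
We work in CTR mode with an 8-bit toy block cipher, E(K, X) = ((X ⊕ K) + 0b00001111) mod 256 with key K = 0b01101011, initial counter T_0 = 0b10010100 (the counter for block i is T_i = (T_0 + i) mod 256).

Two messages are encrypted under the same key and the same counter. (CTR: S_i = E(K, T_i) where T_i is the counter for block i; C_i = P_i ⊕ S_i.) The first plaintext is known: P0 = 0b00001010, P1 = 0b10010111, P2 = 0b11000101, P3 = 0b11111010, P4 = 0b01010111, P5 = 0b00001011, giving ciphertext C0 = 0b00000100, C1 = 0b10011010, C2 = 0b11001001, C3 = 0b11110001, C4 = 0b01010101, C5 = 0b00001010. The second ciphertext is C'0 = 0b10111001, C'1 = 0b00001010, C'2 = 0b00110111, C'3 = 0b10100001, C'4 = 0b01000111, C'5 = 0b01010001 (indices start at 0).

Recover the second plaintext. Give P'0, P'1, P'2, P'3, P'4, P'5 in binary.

In CTR with a reused counter, both messages share the same keystream S_i, so C_i ⊕ C'_i = P_i ⊕ P'_i and thus P'_i = P_i ⊕ C_i ⊕ C'_i.
P'0: 0b00001010 ⊕ 0b00000100 ⊕ 0b10111001 = 0b10110111.
P'1: 0b10010111 ⊕ 0b10011010 ⊕ 0b00001010 = 0b00000111.
P'2: 0b11000101 ⊕ 0b11001001 ⊕ 0b00110111 = 0b00111011.
P'3: 0b11111010 ⊕ 0b11110001 ⊕ 0b10100001 = 0b10101010.
P'4: 0b01010111 ⊕ 0b01010101 ⊕ 0b01000111 = 0b01000101.
P'5: 0b00001011 ⊕ 0b00001010 ⊕ 0b01010001 = 0b01010000.

P'0 = 0b10110111, P'1 = 0b00000111, P'2 = 0b00111011, P'3 = 0b10101010, P'4 = 0b01000101, P'5 = 0b01010000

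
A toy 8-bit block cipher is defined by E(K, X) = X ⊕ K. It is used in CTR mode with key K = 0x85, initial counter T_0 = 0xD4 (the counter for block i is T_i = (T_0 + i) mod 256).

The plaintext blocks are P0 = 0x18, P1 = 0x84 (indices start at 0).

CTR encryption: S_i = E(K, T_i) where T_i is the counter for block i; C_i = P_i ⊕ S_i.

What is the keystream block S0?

C0: T = 0xD4, S = E(K, T) = 0x51; 0x18 ⊕ 0x51 = 0x49.
So S0 = 0x51.

0x51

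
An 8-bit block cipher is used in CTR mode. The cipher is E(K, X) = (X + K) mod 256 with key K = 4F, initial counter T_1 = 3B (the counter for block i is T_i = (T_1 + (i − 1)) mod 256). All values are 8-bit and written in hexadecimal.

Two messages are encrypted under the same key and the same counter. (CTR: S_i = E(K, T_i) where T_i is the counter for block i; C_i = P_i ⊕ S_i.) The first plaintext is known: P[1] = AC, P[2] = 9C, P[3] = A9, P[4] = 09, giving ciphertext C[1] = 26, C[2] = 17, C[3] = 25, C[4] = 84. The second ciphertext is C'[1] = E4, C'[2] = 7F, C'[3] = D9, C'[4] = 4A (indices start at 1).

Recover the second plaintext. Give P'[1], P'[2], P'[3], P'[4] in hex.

In CTR with a reused counter, both messages share the same keystream S_i, so C_i ⊕ C'_i = P_i ⊕ P'_i and thus P'_i = P_i ⊕ C_i ⊕ C'_i.
P'[1]: AC ⊕ 26 ⊕ E4 = 6E.
P'[2]: 9C ⊕ 17 ⊕ 7F = F4.
P'[3]: A9 ⊕ 25 ⊕ D9 = 55.
P'[4]: 09 ⊕ 84 ⊕ 4A = C7.

P'[1] = 6E, P'[2] = F4, P'[3] = 55, P'[4] = C7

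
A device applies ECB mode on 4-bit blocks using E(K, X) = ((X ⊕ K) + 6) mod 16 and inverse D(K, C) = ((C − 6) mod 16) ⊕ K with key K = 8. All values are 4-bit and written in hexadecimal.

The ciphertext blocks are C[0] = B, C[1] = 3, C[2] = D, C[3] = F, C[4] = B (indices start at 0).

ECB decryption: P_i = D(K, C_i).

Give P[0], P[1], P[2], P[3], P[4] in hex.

P[0] = D, P[1] = 5, P[2] = F, P[3] = 1, P[4] = D

P[0]: D(K, B) = D.
P[1]: D(K, 3) = 5.
P[2]: D(K, D) = F.
P[3]: D(K, F) = 1.
P[4]: D(K, B) = D.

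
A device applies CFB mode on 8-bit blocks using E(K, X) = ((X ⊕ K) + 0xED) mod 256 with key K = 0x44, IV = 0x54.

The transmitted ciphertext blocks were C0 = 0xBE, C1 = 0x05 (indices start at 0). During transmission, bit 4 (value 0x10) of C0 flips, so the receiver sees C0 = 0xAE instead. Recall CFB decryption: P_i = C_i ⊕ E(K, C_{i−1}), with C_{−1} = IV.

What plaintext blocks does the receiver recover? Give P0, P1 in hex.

P0 = 0x53, P1 = 0xD2

Only C0 changed, to 0xAE. In CFB, a change in C_i flips the same bit in P_i and garbles P_{i+1}. Decrypting the received ciphertext:
P0: E(K, 0x54) = 0xFD; 0xAE ⊕ 0xFD = 0x53.
P1: E(K, 0xAE) = 0xD7; 0x05 ⊕ 0xD7 = 0xD2.
Blocks that differ from the original plaintext: P0, P1.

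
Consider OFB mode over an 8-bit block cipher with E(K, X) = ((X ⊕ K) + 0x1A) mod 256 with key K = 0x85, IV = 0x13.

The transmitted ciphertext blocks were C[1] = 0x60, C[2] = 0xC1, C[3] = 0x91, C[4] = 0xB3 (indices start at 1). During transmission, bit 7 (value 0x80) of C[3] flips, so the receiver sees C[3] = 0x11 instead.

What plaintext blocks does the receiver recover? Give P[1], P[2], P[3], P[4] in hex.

OFB decryption: S_i = E(K, S_{i−1}) with S_{0} = IV; P_i = C_i ⊕ S_i.
Only C[3] changed, to 0x11. In OFB, a change in C_i flips the same bit in P_i only; the keystream is unaffected. Decrypting the received ciphertext:
P[1]: S = E(K, 0x13) = 0xB0; 0x60 ⊕ 0xB0 = 0xD0.
P[2]: S = E(K, 0xB0) = 0x4F; 0xC1 ⊕ 0x4F = 0x8E.
P[3]: S = E(K, 0x4F) = 0xE4; 0x11 ⊕ 0xE4 = 0xF5.
P[4]: S = E(K, 0xE4) = 0x7B; 0xB3 ⊕ 0x7B = 0xC8.
Blocks that differ from the original plaintext: P[3].

P[1] = 0xD0, P[2] = 0x8E, P[3] = 0xF5, P[4] = 0xC8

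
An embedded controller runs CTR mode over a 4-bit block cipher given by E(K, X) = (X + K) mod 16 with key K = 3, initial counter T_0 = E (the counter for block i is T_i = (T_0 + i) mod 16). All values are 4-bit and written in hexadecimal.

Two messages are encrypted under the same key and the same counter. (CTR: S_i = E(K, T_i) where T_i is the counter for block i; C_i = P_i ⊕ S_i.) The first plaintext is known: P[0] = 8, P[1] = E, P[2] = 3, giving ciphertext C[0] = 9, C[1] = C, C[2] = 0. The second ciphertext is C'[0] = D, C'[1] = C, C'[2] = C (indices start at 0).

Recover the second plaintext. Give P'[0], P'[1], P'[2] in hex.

In CTR with a reused counter, both messages share the same keystream S_i, so C_i ⊕ C'_i = P_i ⊕ P'_i and thus P'_i = P_i ⊕ C_i ⊕ C'_i.
P'[0]: 8 ⊕ 9 ⊕ D = C.
P'[1]: E ⊕ C ⊕ C = E.
P'[2]: 3 ⊕ 0 ⊕ C = F.

P'[0] = C, P'[1] = E, P'[2] = F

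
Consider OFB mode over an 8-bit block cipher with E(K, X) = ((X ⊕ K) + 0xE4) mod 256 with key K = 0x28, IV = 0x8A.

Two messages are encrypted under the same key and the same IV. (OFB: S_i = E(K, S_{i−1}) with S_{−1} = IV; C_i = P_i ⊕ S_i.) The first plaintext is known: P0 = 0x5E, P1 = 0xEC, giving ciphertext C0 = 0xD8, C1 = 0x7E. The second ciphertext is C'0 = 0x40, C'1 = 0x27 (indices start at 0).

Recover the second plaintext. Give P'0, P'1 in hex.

P'0 = 0xC6, P'1 = 0xB5

In OFB with a reused IV, both messages share the same keystream S_i, so C_i ⊕ C'_i = P_i ⊕ P'_i and thus P'_i = P_i ⊕ C_i ⊕ C'_i.
P'0: 0x5E ⊕ 0xD8 ⊕ 0x40 = 0xC6.
P'1: 0xEC ⊕ 0x7E ⊕ 0x27 = 0xB5.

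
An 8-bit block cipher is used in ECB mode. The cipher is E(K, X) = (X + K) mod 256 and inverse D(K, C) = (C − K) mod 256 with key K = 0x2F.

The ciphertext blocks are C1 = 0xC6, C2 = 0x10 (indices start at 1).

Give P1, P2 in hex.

ECB decryption: P_i = D(K, C_i).
P1: D(K, 0xC6) = 0x97.
P2: D(K, 0x10) = 0xE1.

P1 = 0x97, P2 = 0xE1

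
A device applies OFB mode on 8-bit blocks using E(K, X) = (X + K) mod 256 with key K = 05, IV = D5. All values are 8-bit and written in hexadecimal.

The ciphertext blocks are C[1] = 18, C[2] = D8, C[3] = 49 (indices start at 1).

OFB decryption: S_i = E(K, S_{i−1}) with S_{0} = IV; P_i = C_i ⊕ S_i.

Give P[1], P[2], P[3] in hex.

P[1]: S = E(K, D5) = DA; 18 ⊕ DA = C2.
P[2]: S = E(K, DA) = DF; D8 ⊕ DF = 07.
P[3]: S = E(K, DF) = E4; 49 ⊕ E4 = AD.

P[1] = C2, P[2] = 07, P[3] = AD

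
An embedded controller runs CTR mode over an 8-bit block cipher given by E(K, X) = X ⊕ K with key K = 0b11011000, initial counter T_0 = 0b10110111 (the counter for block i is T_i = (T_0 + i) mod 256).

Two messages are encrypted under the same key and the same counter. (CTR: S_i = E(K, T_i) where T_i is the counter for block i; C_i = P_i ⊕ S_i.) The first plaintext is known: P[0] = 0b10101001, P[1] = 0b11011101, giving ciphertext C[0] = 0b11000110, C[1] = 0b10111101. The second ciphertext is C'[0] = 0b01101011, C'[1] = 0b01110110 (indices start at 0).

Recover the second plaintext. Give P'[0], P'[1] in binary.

P'[0] = 0b00000100, P'[1] = 0b00010110

In CTR with a reused counter, both messages share the same keystream S_i, so C_i ⊕ C'_i = P_i ⊕ P'_i and thus P'_i = P_i ⊕ C_i ⊕ C'_i.
P'[0]: 0b10101001 ⊕ 0b11000110 ⊕ 0b01101011 = 0b00000100.
P'[1]: 0b11011101 ⊕ 0b10111101 ⊕ 0b01110110 = 0b00010110.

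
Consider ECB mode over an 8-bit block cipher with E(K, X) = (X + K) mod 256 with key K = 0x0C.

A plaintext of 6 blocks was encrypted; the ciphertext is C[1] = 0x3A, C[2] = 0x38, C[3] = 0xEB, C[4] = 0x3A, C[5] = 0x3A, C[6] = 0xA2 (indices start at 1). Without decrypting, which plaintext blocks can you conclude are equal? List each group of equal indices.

P[1] = P[4] = P[5]

ECB encrypts each block independently with the same key, so equal ciphertext blocks imply equal plaintext blocks.
C[1] = C[4] = C[5] = 0x3A, so P[1] = P[4] = P[5].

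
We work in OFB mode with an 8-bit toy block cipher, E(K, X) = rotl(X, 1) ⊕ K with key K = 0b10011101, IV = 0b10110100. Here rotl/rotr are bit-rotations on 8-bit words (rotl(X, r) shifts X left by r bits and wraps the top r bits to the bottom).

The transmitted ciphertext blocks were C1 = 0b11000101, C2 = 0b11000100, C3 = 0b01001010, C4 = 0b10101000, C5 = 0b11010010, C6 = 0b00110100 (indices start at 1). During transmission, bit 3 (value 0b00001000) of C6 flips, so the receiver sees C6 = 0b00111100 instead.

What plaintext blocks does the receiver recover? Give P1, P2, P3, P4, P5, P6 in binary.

P1 = 0b00110001, P2 = 0b10110000, P3 = 0b00111111, P4 = 0b11011111, P5 = 0b10100001, P6 = 0b01000111

OFB decryption: S_i = E(K, S_{i−1}) with S_{0} = IV; P_i = C_i ⊕ S_i.
Only C6 changed, to 0b00111100. In OFB, a change in C_i flips the same bit in P_i only; the keystream is unaffected. Decrypting the received ciphertext:
P1: S = E(K, 0b10110100) = 0b11110100; 0b11000101 ⊕ 0b11110100 = 0b00110001.
P2: S = E(K, 0b11110100) = 0b01110100; 0b11000100 ⊕ 0b01110100 = 0b10110000.
P3: S = E(K, 0b01110100) = 0b01110101; 0b01001010 ⊕ 0b01110101 = 0b00111111.
P4: S = E(K, 0b01110101) = 0b01110111; 0b10101000 ⊕ 0b01110111 = 0b11011111.
P5: S = E(K, 0b01110111) = 0b01110011; 0b11010010 ⊕ 0b01110011 = 0b10100001.
P6: S = E(K, 0b01110011) = 0b01111011; 0b00111100 ⊕ 0b01111011 = 0b01000111.
Blocks that differ from the original plaintext: P6.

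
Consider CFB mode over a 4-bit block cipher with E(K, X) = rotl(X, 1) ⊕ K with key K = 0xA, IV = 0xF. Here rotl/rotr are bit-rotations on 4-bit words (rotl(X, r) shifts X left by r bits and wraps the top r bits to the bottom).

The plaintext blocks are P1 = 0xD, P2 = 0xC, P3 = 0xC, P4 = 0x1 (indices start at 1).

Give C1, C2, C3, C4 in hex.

C1 = 0x8, C2 = 0x7, C3 = 0x8, C4 = 0xA

CFB encryption: C_i = P_i ⊕ E(K, C_{i−1}), with C_{0} = IV.
C1: E(K, 0xF) = 0x5; 0xD ⊕ 0x5 = 0x8.
C2: E(K, 0x8) = 0xB; 0xC ⊕ 0xB = 0x7.
C3: E(K, 0x7) = 0x4; 0xC ⊕ 0x4 = 0x8.
C4: E(K, 0x8) = 0xB; 0x1 ⊕ 0xB = 0xA.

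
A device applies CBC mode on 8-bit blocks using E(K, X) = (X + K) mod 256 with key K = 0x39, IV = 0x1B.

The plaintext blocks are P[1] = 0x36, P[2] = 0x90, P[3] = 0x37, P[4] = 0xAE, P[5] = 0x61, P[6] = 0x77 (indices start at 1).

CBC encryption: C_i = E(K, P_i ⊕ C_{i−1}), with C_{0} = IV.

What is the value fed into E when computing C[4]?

0xFF

C[1]: P[1] ⊕ 0x1B = 0x2D; E(K, 0x2D) = 0x66.
C[2]: P[2] ⊕ 0x66 = 0xF6; E(K, 0xF6) = 0x2F.
C[3]: P[3] ⊕ 0x2F = 0x18; E(K, 0x18) = 0x51.
C[4]: P[4] ⊕ 0x51 = 0xFF; E(K, 0xFF) = 0x38.
So the input to E for block [4] is 0xFF.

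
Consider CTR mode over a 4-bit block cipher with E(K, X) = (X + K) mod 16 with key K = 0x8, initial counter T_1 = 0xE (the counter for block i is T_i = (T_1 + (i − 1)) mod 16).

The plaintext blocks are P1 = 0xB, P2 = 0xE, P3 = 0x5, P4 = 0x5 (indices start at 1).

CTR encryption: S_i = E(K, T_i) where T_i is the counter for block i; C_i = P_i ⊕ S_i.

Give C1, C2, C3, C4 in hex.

C1: T = 0xE, S = E(K, T) = 0x6; 0xB ⊕ 0x6 = 0xD.
C2: T = 0xF, S = E(K, T) = 0x7; 0xE ⊕ 0x7 = 0x9.
C3: T = 0x0, S = E(K, T) = 0x8; 0x5 ⊕ 0x8 = 0xD.
C4: T = 0x1, S = E(K, T) = 0x9; 0x5 ⊕ 0x9 = 0xC.

C1 = 0xD, C2 = 0x9, C3 = 0xD, C4 = 0xC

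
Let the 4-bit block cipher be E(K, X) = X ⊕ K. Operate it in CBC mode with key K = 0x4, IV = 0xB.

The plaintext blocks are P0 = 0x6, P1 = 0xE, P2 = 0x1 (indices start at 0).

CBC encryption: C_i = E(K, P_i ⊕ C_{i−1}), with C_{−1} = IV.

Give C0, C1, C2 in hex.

C0: P0 ⊕ 0xB = 0xD; E(K, 0xD) = 0x9.
C1: P1 ⊕ 0x9 = 0x7; E(K, 0x7) = 0x3.
C2: P2 ⊕ 0x3 = 0x2; E(K, 0x2) = 0x6.

C0 = 0x9, C1 = 0x3, C2 = 0x6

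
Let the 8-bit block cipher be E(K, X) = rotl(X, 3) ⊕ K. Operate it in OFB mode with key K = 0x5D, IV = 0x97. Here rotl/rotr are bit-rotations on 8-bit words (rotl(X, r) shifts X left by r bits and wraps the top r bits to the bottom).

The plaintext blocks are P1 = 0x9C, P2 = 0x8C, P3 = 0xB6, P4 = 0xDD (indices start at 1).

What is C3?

C3 = 0x79

OFB encryption: S_i = E(K, S_{i−1}) with S_{0} = IV; C_i = P_i ⊕ S_i.
C1: S = E(K, 0x97) = 0xE1; 0x9C ⊕ 0xE1 = 0x7D.
C2: S = E(K, 0xE1) = 0x52; 0x8C ⊕ 0x52 = 0xDE.
C3: S = E(K, 0x52) = 0xCF; 0xB6 ⊕ 0xCF = 0x79.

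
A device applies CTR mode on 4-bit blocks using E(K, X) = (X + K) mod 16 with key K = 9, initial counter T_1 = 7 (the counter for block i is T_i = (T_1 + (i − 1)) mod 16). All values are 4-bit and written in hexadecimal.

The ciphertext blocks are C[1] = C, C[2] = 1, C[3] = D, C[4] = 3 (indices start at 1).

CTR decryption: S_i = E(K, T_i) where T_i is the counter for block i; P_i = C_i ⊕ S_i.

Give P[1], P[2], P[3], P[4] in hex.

P[1] = C, P[2] = 0, P[3] = F, P[4] = 0

P[1]: T = 7, S = E(K, T) = 0; C ⊕ 0 = C.
P[2]: T = 8, S = E(K, T) = 1; 1 ⊕ 1 = 0.
P[3]: T = 9, S = E(K, T) = 2; D ⊕ 2 = F.
P[4]: T = A, S = E(K, T) = 3; 3 ⊕ 3 = 0.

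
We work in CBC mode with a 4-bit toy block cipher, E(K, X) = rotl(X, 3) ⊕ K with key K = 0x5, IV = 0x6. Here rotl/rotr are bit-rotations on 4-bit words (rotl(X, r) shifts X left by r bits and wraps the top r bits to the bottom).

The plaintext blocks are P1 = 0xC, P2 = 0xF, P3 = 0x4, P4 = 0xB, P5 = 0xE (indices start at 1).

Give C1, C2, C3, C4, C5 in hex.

CBC encryption: C_i = E(K, P_i ⊕ C_{i−1}), with C_{0} = IV.
C1: P1 ⊕ 0x6 = 0xA; E(K, 0xA) = 0x0.
C2: P2 ⊕ 0x0 = 0xF; E(K, 0xF) = 0xA.
C3: P3 ⊕ 0xA = 0xE; E(K, 0xE) = 0x2.
C4: P4 ⊕ 0x2 = 0x9; E(K, 0x9) = 0x9.
C5: P5 ⊕ 0x9 = 0x7; E(K, 0x7) = 0xE.

C1 = 0x0, C2 = 0xA, C3 = 0x2, C4 = 0x9, C5 = 0xE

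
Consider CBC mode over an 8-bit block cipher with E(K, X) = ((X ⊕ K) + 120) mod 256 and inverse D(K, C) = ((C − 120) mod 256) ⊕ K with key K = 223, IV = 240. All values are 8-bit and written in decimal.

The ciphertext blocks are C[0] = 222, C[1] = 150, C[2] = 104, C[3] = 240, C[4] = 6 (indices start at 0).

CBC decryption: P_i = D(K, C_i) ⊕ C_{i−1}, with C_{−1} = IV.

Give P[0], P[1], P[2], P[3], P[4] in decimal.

P[0] = 73, P[1] = 31, P[2] = 185, P[3] = 207, P[4] = 161

P[0]: D(K, 222) = 185; 185 ⊕ 240 = 73.
P[1]: D(K, 150) = 193; 193 ⊕ 222 = 31.
P[2]: D(K, 104) = 47; 47 ⊕ 150 = 185.
P[3]: D(K, 240) = 167; 167 ⊕ 104 = 207.
P[4]: D(K, 6) = 81; 81 ⊕ 240 = 161.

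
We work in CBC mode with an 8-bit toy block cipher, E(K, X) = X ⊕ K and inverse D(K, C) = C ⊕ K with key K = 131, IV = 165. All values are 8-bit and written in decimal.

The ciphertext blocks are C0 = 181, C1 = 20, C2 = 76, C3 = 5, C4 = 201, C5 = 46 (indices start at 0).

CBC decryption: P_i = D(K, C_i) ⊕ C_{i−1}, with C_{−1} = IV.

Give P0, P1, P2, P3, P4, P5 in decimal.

P0 = 147, P1 = 34, P2 = 219, P3 = 202, P4 = 79, P5 = 100

P0: D(K, 181) = 54; 54 ⊕ 165 = 147.
P1: D(K, 20) = 151; 151 ⊕ 181 = 34.
P2: D(K, 76) = 207; 207 ⊕ 20 = 219.
P3: D(K, 5) = 134; 134 ⊕ 76 = 202.
P4: D(K, 201) = 74; 74 ⊕ 5 = 79.
P5: D(K, 46) = 173; 173 ⊕ 201 = 100.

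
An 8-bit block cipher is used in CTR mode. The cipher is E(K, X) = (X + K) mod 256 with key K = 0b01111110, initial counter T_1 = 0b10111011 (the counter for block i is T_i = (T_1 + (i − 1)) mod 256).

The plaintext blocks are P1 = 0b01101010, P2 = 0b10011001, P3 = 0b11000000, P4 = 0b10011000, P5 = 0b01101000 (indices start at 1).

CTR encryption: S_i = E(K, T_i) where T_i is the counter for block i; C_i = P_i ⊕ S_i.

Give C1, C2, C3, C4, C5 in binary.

C1: T = 0b10111011, S = E(K, T) = 0b00111001; 0b01101010 ⊕ 0b00111001 = 0b01010011.
C2: T = 0b10111100, S = E(K, T) = 0b00111010; 0b10011001 ⊕ 0b00111010 = 0b10100011.
C3: T = 0b10111101, S = E(K, T) = 0b00111011; 0b11000000 ⊕ 0b00111011 = 0b11111011.
C4: T = 0b10111110, S = E(K, T) = 0b00111100; 0b10011000 ⊕ 0b00111100 = 0b10100100.
C5: T = 0b10111111, S = E(K, T) = 0b00111101; 0b01101000 ⊕ 0b00111101 = 0b01010101.

C1 = 0b01010011, C2 = 0b10100011, C3 = 0b11111011, C4 = 0b10100100, C5 = 0b01010101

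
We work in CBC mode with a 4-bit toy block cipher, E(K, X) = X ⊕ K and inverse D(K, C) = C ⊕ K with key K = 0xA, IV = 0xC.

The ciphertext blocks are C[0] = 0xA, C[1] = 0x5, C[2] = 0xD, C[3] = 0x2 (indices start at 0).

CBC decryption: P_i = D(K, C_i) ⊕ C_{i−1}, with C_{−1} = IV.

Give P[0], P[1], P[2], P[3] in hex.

P[0] = 0xC, P[1] = 0x5, P[2] = 0x2, P[3] = 0x5

P[0]: D(K, 0xA) = 0x0; 0x0 ⊕ 0xC = 0xC.
P[1]: D(K, 0x5) = 0xF; 0xF ⊕ 0xA = 0x5.
P[2]: D(K, 0xD) = 0x7; 0x7 ⊕ 0x5 = 0x2.
P[3]: D(K, 0x2) = 0x8; 0x8 ⊕ 0xD = 0x5.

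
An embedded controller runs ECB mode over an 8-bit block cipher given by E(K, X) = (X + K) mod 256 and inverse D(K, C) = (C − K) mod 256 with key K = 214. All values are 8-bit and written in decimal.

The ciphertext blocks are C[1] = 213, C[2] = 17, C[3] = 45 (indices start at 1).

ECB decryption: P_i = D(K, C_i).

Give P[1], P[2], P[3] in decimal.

P[1]: D(K, 213) = 255.
P[2]: D(K, 17) = 59.
P[3]: D(K, 45) = 87.

P[1] = 255, P[2] = 59, P[3] = 87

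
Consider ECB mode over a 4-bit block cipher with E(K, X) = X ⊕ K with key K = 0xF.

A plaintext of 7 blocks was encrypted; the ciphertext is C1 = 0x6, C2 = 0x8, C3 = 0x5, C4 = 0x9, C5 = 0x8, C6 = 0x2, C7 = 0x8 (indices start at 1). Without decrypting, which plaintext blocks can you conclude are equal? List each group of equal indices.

P2 = P5 = P7

ECB encrypts each block independently with the same key, so equal ciphertext blocks imply equal plaintext blocks.
C2 = C5 = C7 = 0x8, so P2 = P5 = P7.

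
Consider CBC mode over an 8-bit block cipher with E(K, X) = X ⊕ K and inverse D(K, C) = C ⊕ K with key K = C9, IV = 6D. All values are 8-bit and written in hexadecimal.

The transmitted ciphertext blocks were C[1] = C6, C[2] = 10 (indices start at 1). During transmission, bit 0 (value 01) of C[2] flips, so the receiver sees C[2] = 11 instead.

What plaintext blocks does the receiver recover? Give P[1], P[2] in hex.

CBC decryption: P_i = D(K, C_i) ⊕ C_{i−1}, with C_{0} = IV.
Only C[2] changed, to 11. In CBC, a change in C_i garbles P_i and flips the same bit in P_{i+1}. Decrypting the received ciphertext:
P[1]: D(K, C6) = 0F; 0F ⊕ 6D = 62.
P[2]: D(K, 11) = D8; D8 ⊕ C6 = 1E.
Blocks that differ from the original plaintext: P[2].

P[1] = 62, P[2] = 1E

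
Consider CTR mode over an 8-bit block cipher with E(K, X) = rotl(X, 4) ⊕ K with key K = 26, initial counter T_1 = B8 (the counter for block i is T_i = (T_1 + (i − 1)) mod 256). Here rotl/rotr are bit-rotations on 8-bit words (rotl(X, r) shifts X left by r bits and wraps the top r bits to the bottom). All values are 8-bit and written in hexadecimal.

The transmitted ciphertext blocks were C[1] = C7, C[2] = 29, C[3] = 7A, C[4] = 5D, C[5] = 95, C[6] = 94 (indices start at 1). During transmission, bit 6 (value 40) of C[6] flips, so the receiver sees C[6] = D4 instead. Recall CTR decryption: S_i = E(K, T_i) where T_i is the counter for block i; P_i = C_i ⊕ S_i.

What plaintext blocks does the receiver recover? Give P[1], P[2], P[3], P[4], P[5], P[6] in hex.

P[1] = 6A, P[2] = 94, P[3] = F7, P[4] = C0, P[5] = 78, P[6] = 29

Only C[6] changed, to D4. In CTR, a change in C_i flips the same bit in P_i only; the keystream is unaffected. Decrypting the received ciphertext:
P[1]: T = B8, S = E(K, T) = AD; C7 ⊕ AD = 6A.
P[2]: T = B9, S = E(K, T) = BD; 29 ⊕ BD = 94.
P[3]: T = BA, S = E(K, T) = 8D; 7A ⊕ 8D = F7.
P[4]: T = BB, S = E(K, T) = 9D; 5D ⊕ 9D = C0.
P[5]: T = BC, S = E(K, T) = ED; 95 ⊕ ED = 78.
P[6]: T = BD, S = E(K, T) = FD; D4 ⊕ FD = 29.
Blocks that differ from the original plaintext: P[6].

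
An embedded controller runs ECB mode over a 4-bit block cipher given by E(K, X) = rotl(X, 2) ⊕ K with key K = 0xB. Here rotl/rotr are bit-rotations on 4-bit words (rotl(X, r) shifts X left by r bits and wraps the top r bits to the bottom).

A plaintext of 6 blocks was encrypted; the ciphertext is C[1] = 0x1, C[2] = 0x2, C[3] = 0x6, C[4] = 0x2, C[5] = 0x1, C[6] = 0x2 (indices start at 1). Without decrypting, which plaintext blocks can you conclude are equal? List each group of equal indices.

ECB encrypts each block independently with the same key, so equal ciphertext blocks imply equal plaintext blocks.
C[1] = C[5] = 0x1, so P[1] = P[5].
C[2] = C[4] = C[6] = 0x2, so P[2] = P[4] = P[6].

P[1] = P[5]; P[2] = P[4] = P[6]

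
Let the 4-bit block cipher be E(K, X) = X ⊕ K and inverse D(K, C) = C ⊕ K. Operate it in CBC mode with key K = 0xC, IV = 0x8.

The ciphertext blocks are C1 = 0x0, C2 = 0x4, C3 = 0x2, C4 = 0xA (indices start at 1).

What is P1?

P1 = 0x4

CBC decryption: P_i = D(K, C_i) ⊕ C_{i−1}, with C_{0} = IV.
P1: D(K, 0x0) = 0xC; 0xC ⊕ 0x8 = 0x4.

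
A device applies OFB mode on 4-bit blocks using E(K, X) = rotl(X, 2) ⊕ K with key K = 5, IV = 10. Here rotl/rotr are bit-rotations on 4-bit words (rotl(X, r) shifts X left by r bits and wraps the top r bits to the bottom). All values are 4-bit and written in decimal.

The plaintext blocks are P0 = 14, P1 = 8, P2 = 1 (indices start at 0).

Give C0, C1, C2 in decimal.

OFB encryption: S_i = E(K, S_{i−1}) with S_{−1} = IV; C_i = P_i ⊕ S_i.
C0: S = E(K, 10) = 15; 14 ⊕ 15 = 1.
C1: S = E(K, 15) = 10; 8 ⊕ 10 = 2.
C2: S = E(K, 10) = 15; 1 ⊕ 15 = 14.

C0 = 1, C1 = 2, C2 = 14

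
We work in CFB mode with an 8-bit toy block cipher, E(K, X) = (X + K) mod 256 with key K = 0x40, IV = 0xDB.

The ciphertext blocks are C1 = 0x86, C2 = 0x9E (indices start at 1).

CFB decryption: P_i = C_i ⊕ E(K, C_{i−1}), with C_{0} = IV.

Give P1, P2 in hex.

P1: E(K, 0xDB) = 0x1B; 0x86 ⊕ 0x1B = 0x9D.
P2: E(K, 0x86) = 0xC6; 0x9E ⊕ 0xC6 = 0x58.

P1 = 0x9D, P2 = 0x58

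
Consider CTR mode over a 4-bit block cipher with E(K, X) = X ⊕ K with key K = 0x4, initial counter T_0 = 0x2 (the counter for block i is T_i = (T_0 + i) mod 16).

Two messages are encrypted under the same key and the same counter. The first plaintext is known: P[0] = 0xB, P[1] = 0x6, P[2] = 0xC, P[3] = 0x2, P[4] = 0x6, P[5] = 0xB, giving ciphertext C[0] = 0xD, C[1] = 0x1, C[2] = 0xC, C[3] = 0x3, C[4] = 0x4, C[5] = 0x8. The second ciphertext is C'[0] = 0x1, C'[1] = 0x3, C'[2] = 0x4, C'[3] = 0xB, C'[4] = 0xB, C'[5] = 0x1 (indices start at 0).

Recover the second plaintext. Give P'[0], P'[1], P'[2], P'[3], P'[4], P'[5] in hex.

P'[0] = 0x7, P'[1] = 0x4, P'[2] = 0x4, P'[3] = 0xA, P'[4] = 0x9, P'[5] = 0x2

In CTR with a reused counter, both messages share the same keystream S_i, so C_i ⊕ C'_i = P_i ⊕ P'_i and thus P'_i = P_i ⊕ C_i ⊕ C'_i.
P'[0]: 0xB ⊕ 0xD ⊕ 0x1 = 0x7.
P'[1]: 0x6 ⊕ 0x1 ⊕ 0x3 = 0x4.
P'[2]: 0xC ⊕ 0xC ⊕ 0x4 = 0x4.
P'[3]: 0x2 ⊕ 0x3 ⊕ 0xB = 0xA.
P'[4]: 0x6 ⊕ 0x4 ⊕ 0xB = 0x9.
P'[5]: 0xB ⊕ 0x8 ⊕ 0x1 = 0x2.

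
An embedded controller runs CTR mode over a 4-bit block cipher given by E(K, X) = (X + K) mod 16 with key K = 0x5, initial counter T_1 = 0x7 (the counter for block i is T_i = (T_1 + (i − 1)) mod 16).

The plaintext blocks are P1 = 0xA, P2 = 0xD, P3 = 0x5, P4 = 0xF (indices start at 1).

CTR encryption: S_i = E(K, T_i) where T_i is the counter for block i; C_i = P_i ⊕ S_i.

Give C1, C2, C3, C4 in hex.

C1: T = 0x7, S = E(K, T) = 0xC; 0xA ⊕ 0xC = 0x6.
C2: T = 0x8, S = E(K, T) = 0xD; 0xD ⊕ 0xD = 0x0.
C3: T = 0x9, S = E(K, T) = 0xE; 0x5 ⊕ 0xE = 0xB.
C4: T = 0xA, S = E(K, T) = 0xF; 0xF ⊕ 0xF = 0x0.

C1 = 0x6, C2 = 0x0, C3 = 0xB, C4 = 0x0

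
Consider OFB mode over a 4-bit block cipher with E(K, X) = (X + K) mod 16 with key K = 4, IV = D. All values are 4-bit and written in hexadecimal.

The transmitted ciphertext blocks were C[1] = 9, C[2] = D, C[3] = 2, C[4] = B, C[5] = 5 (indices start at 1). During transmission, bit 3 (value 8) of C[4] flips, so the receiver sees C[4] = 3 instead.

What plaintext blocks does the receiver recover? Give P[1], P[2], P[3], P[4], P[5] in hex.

P[1] = 8, P[2] = 8, P[3] = B, P[4] = E, P[5] = 4

OFB decryption: S_i = E(K, S_{i−1}) with S_{0} = IV; P_i = C_i ⊕ S_i.
Only C[4] changed, to 3. In OFB, a change in C_i flips the same bit in P_i only; the keystream is unaffected. Decrypting the received ciphertext:
P[1]: S = E(K, D) = 1; 9 ⊕ 1 = 8.
P[2]: S = E(K, 1) = 5; D ⊕ 5 = 8.
P[3]: S = E(K, 5) = 9; 2 ⊕ 9 = B.
P[4]: S = E(K, 9) = D; 3 ⊕ D = E.
P[5]: S = E(K, D) = 1; 5 ⊕ 1 = 4.
Blocks that differ from the original plaintext: P[4].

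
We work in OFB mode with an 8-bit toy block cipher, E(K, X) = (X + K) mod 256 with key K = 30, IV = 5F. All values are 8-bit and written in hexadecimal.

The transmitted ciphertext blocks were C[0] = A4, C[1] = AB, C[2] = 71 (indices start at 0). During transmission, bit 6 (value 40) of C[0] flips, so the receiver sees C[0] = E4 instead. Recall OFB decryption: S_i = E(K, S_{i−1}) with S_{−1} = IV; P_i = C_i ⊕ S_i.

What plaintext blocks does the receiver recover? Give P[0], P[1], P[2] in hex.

P[0] = 6B, P[1] = 14, P[2] = 9E

Only C[0] changed, to E4. In OFB, a change in C_i flips the same bit in P_i only; the keystream is unaffected. Decrypting the received ciphertext:
P[0]: S = E(K, 5F) = 8F; E4 ⊕ 8F = 6B.
P[1]: S = E(K, 8F) = BF; AB ⊕ BF = 14.
P[2]: S = E(K, BF) = EF; 71 ⊕ EF = 9E.
Blocks that differ from the original plaintext: P[0].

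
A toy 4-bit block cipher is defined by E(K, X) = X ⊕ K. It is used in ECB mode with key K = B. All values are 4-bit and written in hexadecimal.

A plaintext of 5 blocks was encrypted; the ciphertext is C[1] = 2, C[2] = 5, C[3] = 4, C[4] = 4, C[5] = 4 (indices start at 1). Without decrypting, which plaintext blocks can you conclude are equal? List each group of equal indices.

ECB encrypts each block independently with the same key, so equal ciphertext blocks imply equal plaintext blocks.
C[3] = C[4] = C[5] = 4, so P[3] = P[4] = P[5].

P[3] = P[4] = P[5]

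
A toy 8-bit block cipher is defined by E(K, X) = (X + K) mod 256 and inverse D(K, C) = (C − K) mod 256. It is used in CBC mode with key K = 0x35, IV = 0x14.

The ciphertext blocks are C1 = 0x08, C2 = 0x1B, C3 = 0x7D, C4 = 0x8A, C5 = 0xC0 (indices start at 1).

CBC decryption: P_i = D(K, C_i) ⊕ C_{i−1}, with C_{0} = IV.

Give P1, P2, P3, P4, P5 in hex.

P1 = 0xC7, P2 = 0xEE, P3 = 0x53, P4 = 0x28, P5 = 0x01

P1: D(K, 0x08) = 0xD3; 0xD3 ⊕ 0x14 = 0xC7.
P2: D(K, 0x1B) = 0xE6; 0xE6 ⊕ 0x08 = 0xEE.
P3: D(K, 0x7D) = 0x48; 0x48 ⊕ 0x1B = 0x53.
P4: D(K, 0x8A) = 0x55; 0x55 ⊕ 0x7D = 0x28.
P5: D(K, 0xC0) = 0x8B; 0x8B ⊕ 0x8A = 0x01.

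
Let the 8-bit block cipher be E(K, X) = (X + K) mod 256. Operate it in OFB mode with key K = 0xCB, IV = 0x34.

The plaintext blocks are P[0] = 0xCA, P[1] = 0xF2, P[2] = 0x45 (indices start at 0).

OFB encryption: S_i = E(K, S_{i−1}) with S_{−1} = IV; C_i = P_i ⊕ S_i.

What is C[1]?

C[0]: S = E(K, 0x34) = 0xFF; 0xCA ⊕ 0xFF = 0x35.
C[1]: S = E(K, 0xFF) = 0xCA; 0xF2 ⊕ 0xCA = 0x38.

C[1] = 0x38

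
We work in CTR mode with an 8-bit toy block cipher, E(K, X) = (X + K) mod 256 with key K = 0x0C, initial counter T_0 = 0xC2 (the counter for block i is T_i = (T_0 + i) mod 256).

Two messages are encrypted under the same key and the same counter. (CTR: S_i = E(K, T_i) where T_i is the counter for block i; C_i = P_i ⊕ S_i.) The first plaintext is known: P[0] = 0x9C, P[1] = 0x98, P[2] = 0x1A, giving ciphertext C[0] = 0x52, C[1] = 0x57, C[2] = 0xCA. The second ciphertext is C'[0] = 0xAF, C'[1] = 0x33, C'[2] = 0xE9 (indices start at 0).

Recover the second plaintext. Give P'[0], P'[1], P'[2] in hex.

P'[0] = 0x61, P'[1] = 0xFC, P'[2] = 0x39

In CTR with a reused counter, both messages share the same keystream S_i, so C_i ⊕ C'_i = P_i ⊕ P'_i and thus P'_i = P_i ⊕ C_i ⊕ C'_i.
P'[0]: 0x9C ⊕ 0x52 ⊕ 0xAF = 0x61.
P'[1]: 0x98 ⊕ 0x57 ⊕ 0x33 = 0xFC.
P'[2]: 0x1A ⊕ 0xCA ⊕ 0xE9 = 0x39.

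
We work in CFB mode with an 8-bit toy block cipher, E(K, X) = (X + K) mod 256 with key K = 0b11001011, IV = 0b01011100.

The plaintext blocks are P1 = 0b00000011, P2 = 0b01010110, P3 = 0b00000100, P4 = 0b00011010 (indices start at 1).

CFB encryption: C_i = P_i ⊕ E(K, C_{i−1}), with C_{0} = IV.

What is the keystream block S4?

0b01001011

C1: E(K, 0b01011100) = 0b00100111; 0b00000011 ⊕ 0b00100111 = 0b00100100.
C2: E(K, 0b00100100) = 0b11101111; 0b01010110 ⊕ 0b11101111 = 0b10111001.
C3: E(K, 0b10111001) = 0b10000100; 0b00000100 ⊕ 0b10000100 = 0b10000000.
C4: E(K, 0b10000000) = 0b01001011; 0b00011010 ⊕ 0b01001011 = 0b01010001.
So S4 = 0b01001011.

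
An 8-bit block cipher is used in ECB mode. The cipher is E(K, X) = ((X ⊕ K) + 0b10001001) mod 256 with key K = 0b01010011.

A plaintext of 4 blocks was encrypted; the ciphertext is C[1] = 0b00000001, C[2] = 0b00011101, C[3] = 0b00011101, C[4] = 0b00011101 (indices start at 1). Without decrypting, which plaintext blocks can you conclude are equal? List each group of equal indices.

P[2] = P[3] = P[4]

ECB encrypts each block independently with the same key, so equal ciphertext blocks imply equal plaintext blocks.
C[2] = C[3] = C[4] = 0b00011101, so P[2] = P[3] = P[4].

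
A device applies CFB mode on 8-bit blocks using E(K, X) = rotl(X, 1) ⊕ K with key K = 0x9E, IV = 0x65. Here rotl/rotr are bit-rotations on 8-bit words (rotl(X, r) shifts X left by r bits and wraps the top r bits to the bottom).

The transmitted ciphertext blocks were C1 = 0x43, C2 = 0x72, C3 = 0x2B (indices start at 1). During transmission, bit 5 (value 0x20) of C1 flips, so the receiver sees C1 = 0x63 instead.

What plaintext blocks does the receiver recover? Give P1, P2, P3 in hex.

CFB decryption: P_i = C_i ⊕ E(K, C_{i−1}), with C_{0} = IV.
Only C1 changed, to 0x63. In CFB, a change in C_i flips the same bit in P_i and garbles P_{i+1}. Decrypting the received ciphertext:
P1: E(K, 0x65) = 0x54; 0x63 ⊕ 0x54 = 0x37.
P2: E(K, 0x63) = 0x58; 0x72 ⊕ 0x58 = 0x2A.
P3: E(K, 0x72) = 0x7A; 0x2B ⊕ 0x7A = 0x51.
Blocks that differ from the original plaintext: P1, P2.

P1 = 0x37, P2 = 0x2A, P3 = 0x51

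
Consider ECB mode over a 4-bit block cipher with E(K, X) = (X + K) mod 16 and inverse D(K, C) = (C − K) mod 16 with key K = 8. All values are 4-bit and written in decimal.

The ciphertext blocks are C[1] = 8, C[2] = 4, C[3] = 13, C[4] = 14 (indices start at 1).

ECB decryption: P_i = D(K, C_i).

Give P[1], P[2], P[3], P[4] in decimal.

P[1]: D(K, 8) = 0.
P[2]: D(K, 4) = 12.
P[3]: D(K, 13) = 5.
P[4]: D(K, 14) = 6.

P[1] = 0, P[2] = 12, P[3] = 5, P[4] = 6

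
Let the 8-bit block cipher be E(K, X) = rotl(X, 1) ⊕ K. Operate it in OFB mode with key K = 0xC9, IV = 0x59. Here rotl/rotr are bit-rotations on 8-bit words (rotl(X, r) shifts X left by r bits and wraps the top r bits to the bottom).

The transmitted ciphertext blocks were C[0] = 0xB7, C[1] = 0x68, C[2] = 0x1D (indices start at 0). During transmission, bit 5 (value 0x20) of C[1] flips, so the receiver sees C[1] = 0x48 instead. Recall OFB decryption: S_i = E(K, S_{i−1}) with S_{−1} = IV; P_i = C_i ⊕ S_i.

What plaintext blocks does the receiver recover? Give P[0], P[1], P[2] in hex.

Only C[1] changed, to 0x48. In OFB, a change in C_i flips the same bit in P_i only; the keystream is unaffected. Decrypting the received ciphertext:
P[0]: S = E(K, 0x59) = 0x7B; 0xB7 ⊕ 0x7B = 0xCC.
P[1]: S = E(K, 0x7B) = 0x3F; 0x48 ⊕ 0x3F = 0x77.
P[2]: S = E(K, 0x3F) = 0xB7; 0x1D ⊕ 0xB7 = 0xAA.
Blocks that differ from the original plaintext: P[1].

P[0] = 0xCC, P[1] = 0x77, P[2] = 0xAA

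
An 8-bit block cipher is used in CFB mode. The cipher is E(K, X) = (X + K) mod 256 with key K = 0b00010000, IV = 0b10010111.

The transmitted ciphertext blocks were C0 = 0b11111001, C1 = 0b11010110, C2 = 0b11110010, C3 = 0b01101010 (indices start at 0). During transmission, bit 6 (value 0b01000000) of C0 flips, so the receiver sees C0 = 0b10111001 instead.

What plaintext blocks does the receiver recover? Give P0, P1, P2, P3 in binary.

CFB decryption: P_i = C_i ⊕ E(K, C_{i−1}), with C_{−1} = IV.
Only C0 changed, to 0b10111001. In CFB, a change in C_i flips the same bit in P_i and garbles P_{i+1}. Decrypting the received ciphertext:
P0: E(K, 0b10010111) = 0b10100111; 0b10111001 ⊕ 0b10100111 = 0b00011110.
P1: E(K, 0b10111001) = 0b11001001; 0b11010110 ⊕ 0b11001001 = 0b00011111.
P2: E(K, 0b11010110) = 0b11100110; 0b11110010 ⊕ 0b11100110 = 0b00010100.
P3: E(K, 0b11110010) = 0b00000010; 0b01101010 ⊕ 0b00000010 = 0b01101000.
Blocks that differ from the original plaintext: P0, P1.

P0 = 0b00011110, P1 = 0b00011111, P2 = 0b00010100, P3 = 0b01101000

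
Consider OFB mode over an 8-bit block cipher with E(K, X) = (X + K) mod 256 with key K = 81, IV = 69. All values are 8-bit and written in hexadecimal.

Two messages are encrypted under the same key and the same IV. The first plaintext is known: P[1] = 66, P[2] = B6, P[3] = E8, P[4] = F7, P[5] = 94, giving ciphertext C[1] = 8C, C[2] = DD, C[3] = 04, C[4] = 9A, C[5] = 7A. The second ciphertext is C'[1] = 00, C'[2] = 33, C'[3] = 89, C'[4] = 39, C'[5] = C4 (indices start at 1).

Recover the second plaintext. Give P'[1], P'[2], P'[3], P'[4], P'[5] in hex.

In OFB with a reused IV, both messages share the same keystream S_i, so C_i ⊕ C'_i = P_i ⊕ P'_i and thus P'_i = P_i ⊕ C_i ⊕ C'_i.
P'[1]: 66 ⊕ 8C ⊕ 00 = EA.
P'[2]: B6 ⊕ DD ⊕ 33 = 58.
P'[3]: E8 ⊕ 04 ⊕ 89 = 65.
P'[4]: F7 ⊕ 9A ⊕ 39 = 54.
P'[5]: 94 ⊕ 7A ⊕ C4 = 2A.

P'[1] = EA, P'[2] = 58, P'[3] = 65, P'[4] = 54, P'[5] = 2A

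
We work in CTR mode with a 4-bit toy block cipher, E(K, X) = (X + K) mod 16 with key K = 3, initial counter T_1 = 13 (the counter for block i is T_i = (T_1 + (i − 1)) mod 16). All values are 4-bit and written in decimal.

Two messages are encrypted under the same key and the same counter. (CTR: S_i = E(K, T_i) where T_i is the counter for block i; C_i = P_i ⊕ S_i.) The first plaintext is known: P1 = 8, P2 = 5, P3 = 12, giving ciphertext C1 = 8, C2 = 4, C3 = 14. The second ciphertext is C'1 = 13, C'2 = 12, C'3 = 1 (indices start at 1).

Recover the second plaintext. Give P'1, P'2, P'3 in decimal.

In CTR with a reused counter, both messages share the same keystream S_i, so C_i ⊕ C'_i = P_i ⊕ P'_i and thus P'_i = P_i ⊕ C_i ⊕ C'_i.
P'1: 8 ⊕ 8 ⊕ 13 = 13.
P'2: 5 ⊕ 4 ⊕ 12 = 13.
P'3: 12 ⊕ 14 ⊕ 1 = 3.

P'1 = 13, P'2 = 13, P'3 = 3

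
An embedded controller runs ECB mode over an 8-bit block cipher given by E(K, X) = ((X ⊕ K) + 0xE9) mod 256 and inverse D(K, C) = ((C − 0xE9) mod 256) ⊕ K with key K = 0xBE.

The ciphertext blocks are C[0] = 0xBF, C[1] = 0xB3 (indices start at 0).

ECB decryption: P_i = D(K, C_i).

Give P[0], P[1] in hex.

P[0]: D(K, 0xBF) = 0x68.
P[1]: D(K, 0xB3) = 0x74.

P[0] = 0x68, P[1] = 0x74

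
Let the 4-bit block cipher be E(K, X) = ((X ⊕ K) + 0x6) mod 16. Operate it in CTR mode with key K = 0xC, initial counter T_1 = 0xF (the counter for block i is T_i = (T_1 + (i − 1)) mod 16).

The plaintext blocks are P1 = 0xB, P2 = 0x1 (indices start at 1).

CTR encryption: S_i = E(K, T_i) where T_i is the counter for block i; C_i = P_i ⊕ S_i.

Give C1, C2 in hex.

C1 = 0x2, C2 = 0x3

C1: T = 0xF, S = E(K, T) = 0x9; 0xB ⊕ 0x9 = 0x2.
C2: T = 0x0, S = E(K, T) = 0x2; 0x1 ⊕ 0x2 = 0x3.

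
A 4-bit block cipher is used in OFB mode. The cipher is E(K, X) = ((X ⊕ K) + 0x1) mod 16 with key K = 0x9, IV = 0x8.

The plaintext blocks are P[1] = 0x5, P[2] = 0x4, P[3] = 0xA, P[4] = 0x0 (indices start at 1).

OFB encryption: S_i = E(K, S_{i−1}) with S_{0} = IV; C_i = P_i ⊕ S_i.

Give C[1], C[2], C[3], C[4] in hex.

C[1]: S = E(K, 0x8) = 0x2; 0x5 ⊕ 0x2 = 0x7.
C[2]: S = E(K, 0x2) = 0xC; 0x4 ⊕ 0xC = 0x8.
C[3]: S = E(K, 0xC) = 0x6; 0xA ⊕ 0x6 = 0xC.
C[4]: S = E(K, 0x6) = 0x0; 0x0 ⊕ 0x0 = 0x0.

C[1] = 0x7, C[2] = 0x8, C[3] = 0xC, C[4] = 0x0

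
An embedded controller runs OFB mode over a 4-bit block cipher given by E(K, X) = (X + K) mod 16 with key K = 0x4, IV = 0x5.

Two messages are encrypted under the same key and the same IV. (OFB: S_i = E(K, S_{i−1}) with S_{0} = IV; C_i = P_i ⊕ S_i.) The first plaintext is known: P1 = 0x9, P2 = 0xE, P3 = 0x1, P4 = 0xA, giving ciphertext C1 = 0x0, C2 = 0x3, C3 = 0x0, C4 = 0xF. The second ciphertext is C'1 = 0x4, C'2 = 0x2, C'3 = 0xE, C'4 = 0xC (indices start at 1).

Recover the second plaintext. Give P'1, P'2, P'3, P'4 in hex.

In OFB with a reused IV, both messages share the same keystream S_i, so C_i ⊕ C'_i = P_i ⊕ P'_i and thus P'_i = P_i ⊕ C_i ⊕ C'_i.
P'1: 0x9 ⊕ 0x0 ⊕ 0x4 = 0xD.
P'2: 0xE ⊕ 0x3 ⊕ 0x2 = 0xF.
P'3: 0x1 ⊕ 0x0 ⊕ 0xE = 0xF.
P'4: 0xA ⊕ 0xF ⊕ 0xC = 0x9.

P'1 = 0xD, P'2 = 0xF, P'3 = 0xF, P'4 = 0x9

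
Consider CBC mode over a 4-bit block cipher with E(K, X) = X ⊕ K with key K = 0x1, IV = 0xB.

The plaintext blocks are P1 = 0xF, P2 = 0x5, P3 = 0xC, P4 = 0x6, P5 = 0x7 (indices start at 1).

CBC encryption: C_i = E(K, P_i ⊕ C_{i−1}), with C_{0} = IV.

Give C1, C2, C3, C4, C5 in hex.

C1: P1 ⊕ 0xB = 0x4; E(K, 0x4) = 0x5.
C2: P2 ⊕ 0x5 = 0x0; E(K, 0x0) = 0x1.
C3: P3 ⊕ 0x1 = 0xD; E(K, 0xD) = 0xC.
C4: P4 ⊕ 0xC = 0xA; E(K, 0xA) = 0xB.
C5: P5 ⊕ 0xB = 0xC; E(K, 0xC) = 0xD.

C1 = 0x5, C2 = 0x1, C3 = 0xC, C4 = 0xB, C5 = 0xD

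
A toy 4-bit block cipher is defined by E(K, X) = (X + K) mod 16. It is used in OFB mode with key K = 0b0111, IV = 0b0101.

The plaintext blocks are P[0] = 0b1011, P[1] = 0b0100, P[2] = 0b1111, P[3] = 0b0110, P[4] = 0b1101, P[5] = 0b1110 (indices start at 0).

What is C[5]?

C[5] = 0b0001

OFB encryption: S_i = E(K, S_{i−1}) with S_{−1} = IV; C_i = P_i ⊕ S_i.
C[0]: S = E(K, 0b0101) = 0b1100; 0b1011 ⊕ 0b1100 = 0b0111.
C[1]: S = E(K, 0b1100) = 0b0011; 0b0100 ⊕ 0b0011 = 0b0111.
C[2]: S = E(K, 0b0011) = 0b1010; 0b1111 ⊕ 0b1010 = 0b0101.
C[3]: S = E(K, 0b1010) = 0b0001; 0b0110 ⊕ 0b0001 = 0b0111.
C[4]: S = E(K, 0b0001) = 0b1000; 0b1101 ⊕ 0b1000 = 0b0101.
C[5]: S = E(K, 0b1000) = 0b1111; 0b1110 ⊕ 0b1111 = 0b0001.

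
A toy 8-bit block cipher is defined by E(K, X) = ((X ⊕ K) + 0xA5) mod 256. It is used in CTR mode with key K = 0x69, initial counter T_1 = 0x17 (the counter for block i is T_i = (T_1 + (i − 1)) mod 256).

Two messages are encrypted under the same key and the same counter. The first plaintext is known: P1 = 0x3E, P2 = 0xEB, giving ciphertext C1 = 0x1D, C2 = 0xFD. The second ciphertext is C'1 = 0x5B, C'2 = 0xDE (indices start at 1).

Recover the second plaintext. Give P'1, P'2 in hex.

P'1 = 0x78, P'2 = 0xC8

In CTR with a reused counter, both messages share the same keystream S_i, so C_i ⊕ C'_i = P_i ⊕ P'_i and thus P'_i = P_i ⊕ C_i ⊕ C'_i.
P'1: 0x3E ⊕ 0x1D ⊕ 0x5B = 0x78.
P'2: 0xEB ⊕ 0xFD ⊕ 0xDE = 0xC8.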